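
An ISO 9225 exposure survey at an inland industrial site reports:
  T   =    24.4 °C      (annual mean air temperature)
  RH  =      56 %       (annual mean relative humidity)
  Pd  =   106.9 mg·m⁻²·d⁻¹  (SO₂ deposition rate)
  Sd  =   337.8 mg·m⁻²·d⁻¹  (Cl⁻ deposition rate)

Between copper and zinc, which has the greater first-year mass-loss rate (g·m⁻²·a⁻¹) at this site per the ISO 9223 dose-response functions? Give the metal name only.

copper: temperature factor f = -0.080·(14.4) = -1.1520
  sulphur-dioxide contribution → 0.1536 μm/a
  chloride contribution → 1.225 μm/a
  total first-year rate 1.379 μm/a
  mass loss = 1.379 μm/a × 8.96 g/cm³ = 12.36 g·m⁻²·a⁻¹
zinc: f(T) = -0.071·(T−10) [T>10 °C] = -1.0224
  sulphur-dioxide contribution → 0.4765 μm/a
  chloride contribution → 6.021 μm/a
  total first-year rate 6.497 μm/a
  mass loss = 6.497 μm/a × 7.14 g/cm³ = 46.39 g·m⁻²·a⁻¹
Ordering by g·m⁻²·a⁻¹: zinc (46.4) > copper (12.4)

zinc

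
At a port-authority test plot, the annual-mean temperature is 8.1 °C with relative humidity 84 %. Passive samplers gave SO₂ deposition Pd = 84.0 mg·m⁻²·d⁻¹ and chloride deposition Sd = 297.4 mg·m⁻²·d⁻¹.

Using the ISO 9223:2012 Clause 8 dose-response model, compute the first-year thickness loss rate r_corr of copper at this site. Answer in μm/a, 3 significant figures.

copper: temperature factor f = +0.126·(-1.9) = -0.2394
  sulphur-dioxide contribution → 1.875 μm/a
  chloride contribution → 1.459 μm/a
  ⇒ r_corr(copper) = 3.334 μm/a

r_corr = 3.33 μm/a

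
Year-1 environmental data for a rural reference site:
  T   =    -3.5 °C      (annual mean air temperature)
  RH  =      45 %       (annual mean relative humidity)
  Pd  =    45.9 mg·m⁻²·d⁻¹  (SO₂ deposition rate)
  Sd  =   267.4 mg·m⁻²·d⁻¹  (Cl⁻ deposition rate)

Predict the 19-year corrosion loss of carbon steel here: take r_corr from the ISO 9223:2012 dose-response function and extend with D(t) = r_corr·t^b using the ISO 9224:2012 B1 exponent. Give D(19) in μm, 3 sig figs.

carbon steel: temperature factor f = +0.150·(-13.5) = -2.0250
  Pd branch = 1.77·Pd^0.52·e^(0.02·RH+f) = 4.203 μm/a
  Cl⁻ term: 0.102·267.4^0.62·exp(0.033·45+0.04·-3.5) = 12.52
  sum: 4.203 + 12.52 → r_corr = 16.72 μm/a
Long-term exponent b (ISO 9224 Table 2, B1) = 0.523
  D(19) = 16.72 × 19^0.523 = 16.72 × 4.664 = 78 μm

D(19) = 78.0 μm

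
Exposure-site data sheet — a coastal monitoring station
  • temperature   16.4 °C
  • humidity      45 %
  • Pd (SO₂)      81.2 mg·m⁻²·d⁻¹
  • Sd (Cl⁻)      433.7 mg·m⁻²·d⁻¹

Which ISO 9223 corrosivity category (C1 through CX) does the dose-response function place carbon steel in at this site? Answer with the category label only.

carbon steel: temperature factor f = -0.054·(6.4) = -0.3456
  SO₂ term: 1.77·81.2^0.52·exp(0.02·45-0.3456) = 30.32
  Sd branch = 0.102·Sd^0.62·e^(0.033·RH+0.04·T) = 37.45 μm/a
  sum: 30.32 + 37.45 → r_corr = 67.77 μm/a
ISO 9223 Table 2 (carbon steel): 50 < 67.8 ≤ 80 μm/a ⇒ C4

C4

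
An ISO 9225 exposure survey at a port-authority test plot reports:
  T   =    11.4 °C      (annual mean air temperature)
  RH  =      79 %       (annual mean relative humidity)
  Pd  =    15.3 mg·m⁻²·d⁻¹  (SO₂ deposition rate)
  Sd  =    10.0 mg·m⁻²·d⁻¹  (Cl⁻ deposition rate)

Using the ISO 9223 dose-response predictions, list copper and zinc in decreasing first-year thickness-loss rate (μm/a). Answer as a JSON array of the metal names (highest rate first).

copper: f(T) = -0.080·(T−10) [T>10 °C] = -0.1120
  SO₂ term: 0.0053·15.3^0.26·exp(0.059·79-0.1120) = 1.018
  Cl⁻ term: 0.01025·10.0^0.27·exp(0.036·79+0.049·11.4) = 0.5734
  sum: 1.018 + 0.5734 → r_corr = 1.592 μm/a
zinc: temperature factor f = -0.071·(1.4) = -0.0994
  Pd branch = 0.0129·Pd^0.44·e^(0.046·RH+f) = 1.469 μm/a
  Cl⁻ term: 0.0175·10.0^0.57·exp(0.008·79+0.085·11.4) = 0.3224
  sum: 1.469 + 0.3224 → r_corr = 1.791 μm/a
Ordering by μm/a: zinc (1.79) > copper (1.59)

["zinc", "copper"]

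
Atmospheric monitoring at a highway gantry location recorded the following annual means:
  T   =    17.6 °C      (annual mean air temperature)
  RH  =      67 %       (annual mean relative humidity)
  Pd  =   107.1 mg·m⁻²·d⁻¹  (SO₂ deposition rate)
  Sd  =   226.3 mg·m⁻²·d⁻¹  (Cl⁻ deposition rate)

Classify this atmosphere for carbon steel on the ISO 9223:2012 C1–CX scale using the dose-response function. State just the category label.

C5

carbon steel: temperature factor f = -0.054·(7.6) = -0.4104
  SO₂ term: 1.77·107.1^0.52·exp(0.02·67-0.4104) = 50.95
  Cl⁻ term: 0.102·226.3^0.62·exp(0.033·67+0.04·17.6) = 54.26
  r_corr = 50.95 + 54.26 = 105.2 μm/a
105 μm/a falls in (80, 200] for carbon steel → category C5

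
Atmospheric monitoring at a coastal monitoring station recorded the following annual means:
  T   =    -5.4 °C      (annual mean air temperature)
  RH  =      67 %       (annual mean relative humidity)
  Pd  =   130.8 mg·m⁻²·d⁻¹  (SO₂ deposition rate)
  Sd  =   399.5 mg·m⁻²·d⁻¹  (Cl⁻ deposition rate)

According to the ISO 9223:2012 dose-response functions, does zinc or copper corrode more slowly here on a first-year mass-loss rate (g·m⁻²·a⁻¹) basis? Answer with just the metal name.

zinc: T≤10 °C ⇒ hinge +0.038·(-5.4−10) = -0.5852
  sulphur-dioxide contribution → 1.337 μm/a
  chloride contribution → 0.5746 μm/a
  ⇒ r_corr(zinc) = 1.912 μm/a
  mass loss = 1.912 μm/a × 7.14 g/cm³ = 13.65 g·m⁻²·a⁻¹
copper: T≤10 °C ⇒ hinge +0.126·(-5.4−10) = -1.9404
  sulphur-dioxide contribution → 0.1408 μm/a
  chloride contribution → 0.4423 μm/a
  total first-year rate 0.5831 μm/a
  mass loss = 0.5831 μm/a × 8.96 g/cm³ = 5.225 g·m⁻²·a⁻¹
Ordering by g·m⁻²·a⁻¹: zinc (13.7) > copper (5.22)

copper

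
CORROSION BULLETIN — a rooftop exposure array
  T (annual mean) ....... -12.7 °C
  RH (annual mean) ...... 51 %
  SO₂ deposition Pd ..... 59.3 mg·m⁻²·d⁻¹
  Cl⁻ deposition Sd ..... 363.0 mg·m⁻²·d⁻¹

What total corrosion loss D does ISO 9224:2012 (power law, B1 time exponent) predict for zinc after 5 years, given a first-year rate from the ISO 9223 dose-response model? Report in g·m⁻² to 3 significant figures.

D(5) = 15.9 g·m⁻²

zinc: f(T) = +0.038·(T−10) [T≤10 °C] = -0.8626
  Pd branch = 0.0129·Pd^0.44·e^(0.046·RH+f) = 0.3427 μm/a
  Cl⁻ term: 0.0175·363.0^0.57·exp(0.008·51+0.085·-12.7) = 0.2574
  sum: 0.3427 + 0.2574 → r_corr = 0.6001 μm/a
Long-term exponent b (ISO 9224 Table 2, B1) = 0.813
  D(5) = 0.6001 × 5^0.813 = 0.6001 × 3.701 = 2.221 μm
  Mass loss = 2.221 μm × 7.14 g/cm³ = 15.86 g·m⁻²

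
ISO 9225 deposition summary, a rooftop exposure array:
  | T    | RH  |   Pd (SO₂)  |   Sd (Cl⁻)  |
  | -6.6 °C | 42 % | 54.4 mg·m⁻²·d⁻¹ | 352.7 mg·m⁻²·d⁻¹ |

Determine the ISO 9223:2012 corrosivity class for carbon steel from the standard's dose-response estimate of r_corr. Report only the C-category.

C2

carbon steel: f(T) = +0.150·(T−10) [T≤10 °C] = -2.4900
  sulphur-dioxide contribution → 2.716 μm/a
  chloride contribution → 11.89 μm/a
  total first-year rate 14.61 μm/a
14.6 μm/a falls in (1.3, 25] for carbon steel → category C2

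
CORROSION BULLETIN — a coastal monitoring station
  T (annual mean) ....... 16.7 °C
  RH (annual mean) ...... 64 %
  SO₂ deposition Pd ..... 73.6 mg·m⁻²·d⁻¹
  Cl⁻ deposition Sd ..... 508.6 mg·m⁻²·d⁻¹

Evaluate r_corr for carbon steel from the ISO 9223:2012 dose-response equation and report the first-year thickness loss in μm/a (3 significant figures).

r_corr = 120 μm/a

carbon steel: temperature factor f = -0.054·(6.7) = -0.3618
  Pd branch = 1.77·Pd^0.52·e^(0.02·RH+f) = 41.45 μm/a
  Sd branch = 0.102·Sd^0.62·e^(0.033·RH+0.04·T) = 78.32 μm/a
  r_corr = 41.45 + 78.32 = 119.8 μm/a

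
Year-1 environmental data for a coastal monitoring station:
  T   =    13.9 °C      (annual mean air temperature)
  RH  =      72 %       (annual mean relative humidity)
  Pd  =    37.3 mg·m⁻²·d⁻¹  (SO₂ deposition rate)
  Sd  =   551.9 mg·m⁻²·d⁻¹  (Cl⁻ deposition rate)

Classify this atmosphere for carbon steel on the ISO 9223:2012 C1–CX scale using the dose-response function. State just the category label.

carbon steel: f(T) = -0.054·(T−10) [T>10 °C] = -0.2106
  SO₂ term: 1.77·37.3^0.52·exp(0.02·72-0.2106) = 39.74
  Cl⁻ term: 0.102·551.9^0.62·exp(0.033·72+0.04·13.9) = 95.92
  r_corr = 39.74 + 95.92 = 135.7 μm/a
Category bounds: 80…200 μm/a bracket r_corr ⇒ C5

C5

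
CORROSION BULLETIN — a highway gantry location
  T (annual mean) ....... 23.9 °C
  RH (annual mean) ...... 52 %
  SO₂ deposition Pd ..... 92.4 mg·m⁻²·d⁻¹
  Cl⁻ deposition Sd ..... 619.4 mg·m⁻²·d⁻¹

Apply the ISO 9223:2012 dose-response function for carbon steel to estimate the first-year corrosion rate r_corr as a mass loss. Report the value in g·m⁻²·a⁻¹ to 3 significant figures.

r_corr = 819 g·m⁻²·a⁻¹

carbon steel: f(T) = -0.054·(T−10) [T>10 °C] = -0.7506
  SO₂ term: 1.77·92.4^0.52·exp(0.02·52-0.7506) = 24.88
  Cl⁻ term: 0.102·619.4^0.62·exp(0.033·52+0.04·23.9) = 79.44
  r_corr = 24.88 + 79.44 = 104.3 μm/a
Convert to mass loss: 104.3 μm/a × 7.85 g/cm³ = 818.9 g·m⁻²·a⁻¹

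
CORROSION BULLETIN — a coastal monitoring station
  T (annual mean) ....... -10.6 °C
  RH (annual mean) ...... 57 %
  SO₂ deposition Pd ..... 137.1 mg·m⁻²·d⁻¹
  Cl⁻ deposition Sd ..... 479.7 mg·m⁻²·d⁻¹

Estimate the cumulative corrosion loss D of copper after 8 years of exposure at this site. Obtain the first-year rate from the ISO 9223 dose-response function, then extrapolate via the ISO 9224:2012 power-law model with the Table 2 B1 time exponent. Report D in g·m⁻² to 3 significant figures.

copper: temperature factor f = +0.126·(-20.6) = -2.5956
  Pd branch = 0.0053·Pd^0.26·e^(0.059·RH+f) = 0.04104 μm/a
  Cl⁻ term: 0.01025·479.7^0.27·exp(0.036·57+0.049·-10.6) = 0.2513
  sum: 0.04104 + 0.2513 → r_corr = 0.2923 μm/a
ISO 9224: D(t) = r_corr · t^b with b = 0.667 (copper, B1)
  D(8) = 0.2923 × 8^0.667 = 0.2923 × 4.003 = 1.17 μm
  Mass loss = 1.17 μm × 8.96 g/cm³ = 10.48 g·m⁻²

D(8) = 10.5 g·m⁻²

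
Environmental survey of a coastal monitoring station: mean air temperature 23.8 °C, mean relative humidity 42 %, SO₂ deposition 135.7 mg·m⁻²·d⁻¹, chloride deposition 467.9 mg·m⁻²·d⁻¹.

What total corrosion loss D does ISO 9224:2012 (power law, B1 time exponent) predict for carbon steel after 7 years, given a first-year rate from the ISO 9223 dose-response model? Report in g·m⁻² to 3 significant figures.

D(7) = 1.58e+03 g·m⁻²

carbon steel: temperature factor f = -0.054·(13.8) = -0.7452
  Pd branch = 1.77·Pd^0.52·e^(0.02·RH+f) = 25.01 μm/a
  Cl⁻ term: 0.102·467.9^0.62·exp(0.033·42+0.04·23.8) = 47.81
  r_corr = 25.01 + 47.81 = 72.81 μm/a
Long-term exponent b (ISO 9224 Table 2, B1) = 0.523
  D(7) = 72.81 × 7^0.523 = 72.81 × 2.767 = 201.5 μm
  Mass loss = 201.5 μm × 7.85 g/cm³ = 1581 g·m⁻²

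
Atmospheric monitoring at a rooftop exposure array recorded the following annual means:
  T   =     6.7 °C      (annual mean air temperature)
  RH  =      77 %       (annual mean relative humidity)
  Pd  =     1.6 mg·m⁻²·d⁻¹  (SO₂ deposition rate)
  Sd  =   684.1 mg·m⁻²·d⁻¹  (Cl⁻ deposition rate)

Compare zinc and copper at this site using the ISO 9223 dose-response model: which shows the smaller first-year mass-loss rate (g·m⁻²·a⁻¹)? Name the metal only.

zinc: T≤10 °C ⇒ hinge +0.038·(6.7−10) = -0.1254
  sulphur-dioxide contribution → 0.4833 μm/a
  chloride contribution → 2.365 μm/a
  ⇒ r_corr(zinc) = 2.849 μm/a
  mass loss = 2.849 μm/a × 7.14 g/cm³ = 20.34 g·m⁻²·a⁻¹
copper: temperature factor f = +0.126·(-3.3) = -0.4158
  sulphur-dioxide contribution → 0.3713 μm/a
  chloride contribution → 1.326 μm/a
  ⇒ r_corr(copper) = 1.698 μm/a
  mass loss = 1.698 μm/a × 8.96 g/cm³ = 15.21 g·m⁻²·a⁻¹
Ordering by g·m⁻²·a⁻¹: zinc (20.3) > copper (15.2)

copper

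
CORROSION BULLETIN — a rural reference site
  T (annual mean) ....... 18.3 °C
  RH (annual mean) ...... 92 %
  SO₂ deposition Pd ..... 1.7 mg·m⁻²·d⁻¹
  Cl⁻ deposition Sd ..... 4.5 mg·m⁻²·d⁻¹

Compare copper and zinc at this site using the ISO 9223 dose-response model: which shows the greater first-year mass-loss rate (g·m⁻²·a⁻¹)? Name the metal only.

copper

copper: temperature factor f = -0.080·(8.3) = -0.6640
  sulphur-dioxide contribution → 0.7131 μm/a
  chloride contribution → 1.035 μm/a
  ⇒ r_corr(copper) = 1.748 μm/a
  mass loss = 1.748 μm/a × 8.96 g/cm³ = 15.66 g·m⁻²·a⁻¹
zinc: f(T) = -0.071·(T−10) [T>10 °C] = -0.5893
  sulphur-dioxide contribution → 0.6223 μm/a
  chloride contribution → 0.4079 μm/a
  total first-year rate 1.03 μm/a
  mass loss = 1.03 μm/a × 7.14 g/cm³ = 7.356 g·m⁻²·a⁻¹
Ordering by g·m⁻²·a⁻¹: copper (15.7) > zinc (7.36)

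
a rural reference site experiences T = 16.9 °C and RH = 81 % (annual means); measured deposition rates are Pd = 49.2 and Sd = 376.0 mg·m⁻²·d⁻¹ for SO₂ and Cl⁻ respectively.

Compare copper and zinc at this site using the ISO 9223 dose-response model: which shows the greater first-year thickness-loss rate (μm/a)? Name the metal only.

zinc

copper: f(T) = -0.080·(T−10) [T>10 °C] = -0.5520
  Pd branch = 0.0053·Pd^0.26·e^(0.059·RH+f) = 0.9999 μm/a
  Cl⁻ term: 0.01025·376.0^0.27·exp(0.036·81+0.049·16.9) = 2.148
  r_corr = 0.9999 + 2.148 = 3.148 μm/a
zinc: f(T) = -0.071·(T−10) [T>10 °C] = -0.4899
  SO₂ term: 0.0129·49.2^0.44·exp(0.046·81-0.4899) = 1.822
  Sd branch = 0.0175·Sd^0.57·e^(0.008·RH+0.085·T) = 4.132 μm/a
  sum: 1.822 + 4.132 → r_corr = 5.954 μm/a
Ordering by μm/a: zinc (5.95) > copper (3.15)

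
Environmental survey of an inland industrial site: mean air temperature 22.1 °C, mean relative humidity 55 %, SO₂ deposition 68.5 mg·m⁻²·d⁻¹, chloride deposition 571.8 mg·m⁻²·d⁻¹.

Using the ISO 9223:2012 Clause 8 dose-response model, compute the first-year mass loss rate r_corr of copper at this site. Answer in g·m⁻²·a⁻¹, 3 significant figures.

copper: f(T) = -0.080·(T−10) [T>10 °C] = -0.9680
  Pd branch = 0.0053·Pd^0.26·e^(0.059·RH+f) = 0.155 μm/a
  Cl⁻ term: 0.01025·571.8^0.27·exp(0.036·55+0.049·22.1) = 1.217
  r_corr = 0.155 + 1.217 = 1.372 μm/a
Convert to mass loss: 1.372 μm/a × 8.96 g/cm³ = 12.3 g·m⁻²·a⁻¹

r_corr = 12.3 g·m⁻²·a⁻¹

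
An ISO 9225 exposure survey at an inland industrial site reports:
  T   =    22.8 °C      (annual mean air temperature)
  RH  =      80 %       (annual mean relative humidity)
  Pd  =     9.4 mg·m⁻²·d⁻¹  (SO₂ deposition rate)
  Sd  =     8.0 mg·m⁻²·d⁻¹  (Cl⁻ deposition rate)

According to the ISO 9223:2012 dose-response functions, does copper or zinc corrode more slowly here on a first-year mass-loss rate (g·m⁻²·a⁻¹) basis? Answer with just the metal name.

copper: temperature factor f = -0.080·(12.8) = -1.0240
  Pd branch = 0.0053·Pd^0.26·e^(0.059·RH+f) = 0.3823 μm/a
  Cl⁻ term: 0.01025·8.0^0.27·exp(0.036·80+0.049·22.8) = 0.9784
  sum: 0.3823 + 0.9784 → r_corr = 1.361 μm/a
  mass loss = 1.361 μm/a × 8.96 g/cm³ = 12.19 g·m⁻²·a⁻¹
zinc: f(T) = -0.071·(T−10) [T>10 °C] = -0.9088
  SO₂ term: 0.0129·9.4^0.44·exp(0.046·80-0.9088) = 0.5524
  Cl⁻ term: 0.0175·8.0^0.57·exp(0.008·80+0.085·22.8) = 0.7541
  r_corr = 0.5524 + 0.7541 = 1.307 μm/a
  mass loss = 1.307 μm/a × 7.14 g/cm³ = 9.328 g·m⁻²·a⁻¹
Ordering by g·m⁻²·a⁻¹: copper (12.2) > zinc (9.33)

zinc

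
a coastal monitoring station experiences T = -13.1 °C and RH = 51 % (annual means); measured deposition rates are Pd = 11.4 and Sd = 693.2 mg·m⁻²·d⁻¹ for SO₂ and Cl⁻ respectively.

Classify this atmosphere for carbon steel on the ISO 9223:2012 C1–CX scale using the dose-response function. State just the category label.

C2

carbon steel: f(T) = +0.150·(T−10) [T≤10 °C] = -3.4650
  sulphur-dioxide contribution → 0.5441 μm/a
  chloride contribution → 18.76 μm/a
  ⇒ r_corr(carbon steel) = 19.31 μm/a
19.3 μm/a falls in (1.3, 25] for carbon steel → category C2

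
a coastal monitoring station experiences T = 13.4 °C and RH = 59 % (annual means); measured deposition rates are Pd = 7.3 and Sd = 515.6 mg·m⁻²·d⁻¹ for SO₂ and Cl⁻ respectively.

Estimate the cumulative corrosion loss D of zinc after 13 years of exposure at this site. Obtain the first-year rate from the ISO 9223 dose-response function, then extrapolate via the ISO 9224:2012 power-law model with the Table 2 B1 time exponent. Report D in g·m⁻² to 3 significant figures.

D(13) = 198 g·m⁻²

zinc: temperature factor f = -0.071·(3.4) = -0.2414
  SO₂ term: 0.0129·7.3^0.44·exp(0.046·59-0.2414) = 0.3667
  Cl⁻ term: 0.0175·515.6^0.57·exp(0.008·59+0.085·13.4) = 3.081
  sum: 0.3667 + 3.081 → r_corr = 3.448 μm/a
ISO 9224: D(t) = r_corr · t^b with b = 0.813 (zinc, B1)
  D(13) = 3.448 × 13^0.813 = 3.448 × 8.047 = 27.74 μm
  Mass loss = 27.74 μm × 7.14 g/cm³ = 198.1 g·m⁻²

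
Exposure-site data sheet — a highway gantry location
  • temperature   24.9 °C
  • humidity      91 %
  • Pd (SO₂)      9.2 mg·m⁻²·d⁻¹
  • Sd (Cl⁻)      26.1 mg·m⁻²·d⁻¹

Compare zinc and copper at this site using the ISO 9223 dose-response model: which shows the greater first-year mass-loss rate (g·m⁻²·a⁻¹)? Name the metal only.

copper

zinc: f(T) = -0.071·(T−10) [T>10 °C] = -1.0579
  sulphur-dioxide contribution → 0.7819 μm/a
  chloride contribution → 1.931 μm/a
  ⇒ r_corr(zinc) = 2.713 μm/a
  mass loss = 2.713 μm/a × 7.14 g/cm³ = 19.37 g·m⁻²·a⁻¹
copper: T>10 °C ⇒ hinge -0.080·(24.9−10) = -1.1920
  sulphur-dioxide contribution → 0.615 μm/a
  chloride contribution → 2.217 μm/a
  ⇒ r_corr(copper) = 2.832 μm/a
  mass loss = 2.832 μm/a × 8.96 g/cm³ = 25.38 g·m⁻²·a⁻¹
Ordering by g·m⁻²·a⁻¹: copper (25.4) > zinc (19.4)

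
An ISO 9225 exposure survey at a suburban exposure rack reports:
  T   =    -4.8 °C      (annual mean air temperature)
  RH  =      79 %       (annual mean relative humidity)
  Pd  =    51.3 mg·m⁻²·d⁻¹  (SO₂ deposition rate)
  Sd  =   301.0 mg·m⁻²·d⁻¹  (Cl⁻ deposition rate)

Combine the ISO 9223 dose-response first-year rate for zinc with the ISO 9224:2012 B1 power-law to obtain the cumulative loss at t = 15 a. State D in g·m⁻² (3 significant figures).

zinc: f(T) = +0.038·(T−10) [T≤10 °C] = -0.5624
  SO₂ term: 0.0129·51.3^0.44·exp(0.046·79-0.5624) = 1.574
  Sd branch = 0.0175·Sd^0.57·e^(0.008·RH+0.085·T) = 0.5664 μm/a
  sum: 1.574 + 0.5664 → r_corr = 2.14 μm/a
Power-law: D(15) = r_corr · 15^0.813
  D(15) = 2.14 × 15^0.813 = 2.14 × 9.04 = 19.35 μm
  Mass loss = 19.35 μm × 7.14 g/cm³ = 138.2 g·m⁻²

D(15) = 138 g·m⁻²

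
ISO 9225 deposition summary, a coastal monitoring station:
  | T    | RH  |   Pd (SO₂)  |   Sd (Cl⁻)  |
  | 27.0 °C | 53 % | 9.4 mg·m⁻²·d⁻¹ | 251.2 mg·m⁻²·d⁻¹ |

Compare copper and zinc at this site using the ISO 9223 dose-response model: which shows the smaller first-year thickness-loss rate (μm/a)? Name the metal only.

copper: f(T) = -0.080·(T−10) [T>10 °C] = -1.3600
  SO₂ term: 0.0053·9.4^0.26·exp(0.059·53-1.3600) = 0.05555
  Sd branch = 0.01025·Sd^0.27·e^(0.036·RH+0.049·T) = 1.153 μm/a
  sum: 0.05555 + 1.153 → r_corr = 1.209 μm/a
zinc: T>10 °C ⇒ hinge -0.071·(27.0−10) = -1.2070
  Pd branch = 0.0129·Pd^0.44·e^(0.046·RH+f) = 0.1184 μm/a
  Cl⁻ term: 0.0175·251.2^0.57·exp(0.008·53+0.085·27.0) = 6.193
  sum: 0.1184 + 6.193 → r_corr = 6.311 μm/a
Ordering by μm/a: zinc (6.31) > copper (1.21)

copper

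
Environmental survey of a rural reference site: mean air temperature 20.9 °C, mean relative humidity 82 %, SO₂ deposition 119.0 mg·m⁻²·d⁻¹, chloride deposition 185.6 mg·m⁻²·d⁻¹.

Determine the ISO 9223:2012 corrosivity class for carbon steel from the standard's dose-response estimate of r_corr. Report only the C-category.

carbon steel: f(T) = -0.054·(T−10) [T>10 °C] = -0.5886
  SO₂ term: 1.77·119.0^0.52·exp(0.02·82-0.5886) = 60.8
  Cl⁻ term: 0.102·185.6^0.62·exp(0.033·82+0.04·20.9) = 89.82
  r_corr = 60.8 + 89.82 = 150.6 μm/a
Category bounds: 80…200 μm/a bracket r_corr ⇒ C5

C5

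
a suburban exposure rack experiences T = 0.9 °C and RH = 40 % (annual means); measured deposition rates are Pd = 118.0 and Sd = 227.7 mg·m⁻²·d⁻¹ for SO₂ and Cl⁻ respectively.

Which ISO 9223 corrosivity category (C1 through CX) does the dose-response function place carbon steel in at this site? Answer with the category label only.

carbon steel: T≤10 °C ⇒ hinge +0.150·(0.9−10) = -1.3650
  SO₂ term: 1.77·118.0^0.52·exp(0.02·40-1.3650) = 12.02
  Sd branch = 0.102·Sd^0.62·e^(0.033·RH+0.04·T) = 11.46 μm/a
  sum: 12.02 + 11.46 → r_corr = 23.48 μm/a
Category bounds: 1.3…25 μm/a bracket r_corr ⇒ C2

C2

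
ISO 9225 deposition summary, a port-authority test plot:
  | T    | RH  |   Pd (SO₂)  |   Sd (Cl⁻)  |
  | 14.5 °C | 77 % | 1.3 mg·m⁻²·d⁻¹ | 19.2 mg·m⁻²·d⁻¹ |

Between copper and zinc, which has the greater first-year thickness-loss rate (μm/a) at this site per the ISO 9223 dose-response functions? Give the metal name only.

copper: T>10 °C ⇒ hinge -0.080·(14.5−10) = -0.3600
  Pd branch = 0.0053·Pd^0.26·e^(0.059·RH+f) = 0.372 μm/a
  Sd branch = 0.01025·Sd^0.27·e^(0.036·RH+0.049·T) = 0.7407 μm/a
  sum: 0.372 + 0.7407 → r_corr = 1.113 μm/a
zinc: T>10 °C ⇒ hinge -0.071·(14.5−10) = -0.3195
  SO₂ term: 0.0129·1.3^0.44·exp(0.046·77-0.3195) = 0.3633
  Cl⁻ term: 0.0175·19.2^0.57·exp(0.008·77+0.085·14.5) = 0.5988
  sum: 0.3633 + 0.5988 → r_corr = 0.9621 μm/a
Ordering by μm/a: copper (1.11) > zinc (0.962)

copper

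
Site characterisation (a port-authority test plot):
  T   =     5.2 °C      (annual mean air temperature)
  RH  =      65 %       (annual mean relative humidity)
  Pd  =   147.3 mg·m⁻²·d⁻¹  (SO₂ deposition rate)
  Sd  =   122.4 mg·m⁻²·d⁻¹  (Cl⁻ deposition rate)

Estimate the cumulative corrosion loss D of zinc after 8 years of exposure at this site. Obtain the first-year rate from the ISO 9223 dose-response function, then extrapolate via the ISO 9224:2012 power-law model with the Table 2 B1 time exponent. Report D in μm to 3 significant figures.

zinc: T≤10 °C ⇒ hinge +0.038·(5.2−10) = -0.1824
  Pd branch = 0.0129·Pd^0.44·e^(0.046·RH+f) = 1.923 μm/a
  Cl⁻ term: 0.0175·122.4^0.57·exp(0.008·65+0.085·5.2) = 0.7094
  sum: 1.923 + 0.7094 → r_corr = 2.632 μm/a
Long-term exponent b (ISO 9224 Table 2, B1) = 0.813
  D(8) = 2.632 × 8^0.813 = 2.632 × 5.423 = 14.27 μm

D(8) = 14.3 μm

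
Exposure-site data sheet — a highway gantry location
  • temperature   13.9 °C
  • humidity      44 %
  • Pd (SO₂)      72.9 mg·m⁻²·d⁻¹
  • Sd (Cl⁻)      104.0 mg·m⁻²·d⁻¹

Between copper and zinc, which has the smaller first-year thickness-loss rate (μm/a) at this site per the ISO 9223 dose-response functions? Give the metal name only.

copper

copper: temperature factor f = -0.080·(3.9) = -0.3120
  sulphur-dioxide contribution → 0.1587 μm/a
  chloride contribution → 0.346 μm/a
  total first-year rate 0.5047 μm/a
zinc: f(T) = -0.071·(T−10) [T>10 °C] = -0.2769
  sulphur-dioxide contribution → 0.4886 μm/a
  chloride contribution → 1.145 μm/a
  ⇒ r_corr(zinc) = 1.633 μm/a
Ordering by μm/a: zinc (1.63) > copper (0.505)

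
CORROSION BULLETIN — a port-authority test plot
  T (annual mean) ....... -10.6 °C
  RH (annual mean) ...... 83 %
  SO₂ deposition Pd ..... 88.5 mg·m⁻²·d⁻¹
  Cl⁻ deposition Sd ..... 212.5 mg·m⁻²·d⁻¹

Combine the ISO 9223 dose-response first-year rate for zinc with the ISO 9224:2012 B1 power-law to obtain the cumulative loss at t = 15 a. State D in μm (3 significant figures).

zinc: T≤10 °C ⇒ hinge +0.038·(-10.6−10) = -0.7828
  sulphur-dioxide contribution → 1.929 μm/a
  chloride contribution → 0.2929 μm/a
  total first-year rate 2.222 μm/a
Long-term exponent b (ISO 9224 Table 2, B1) = 0.813
  D(15) = 2.222 × 15^0.813 = 2.222 × 9.04 = 20.09 μm

D(15) = 20.1 μm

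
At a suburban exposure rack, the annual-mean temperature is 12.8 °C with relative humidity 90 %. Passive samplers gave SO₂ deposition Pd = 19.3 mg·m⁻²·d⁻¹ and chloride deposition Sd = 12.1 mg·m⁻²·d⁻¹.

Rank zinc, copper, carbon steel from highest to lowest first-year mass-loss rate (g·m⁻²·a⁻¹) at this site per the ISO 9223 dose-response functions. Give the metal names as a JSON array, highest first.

["carbon steel", "copper", "zinc"]

zinc: T>10 °C ⇒ hinge -0.071·(12.8−10) = -0.1988
  sulphur-dioxide contribution → 2.443 μm/a
  chloride contribution → 0.442 μm/a
  total first-year rate 2.885 μm/a
  mass loss = 2.885 μm/a × 7.14 g/cm³ = 20.6 g·m⁻²·a⁻¹
copper: f(T) = -0.080·(T−10) [T>10 °C] = -0.2240
  sulphur-dioxide contribution → 1.851 μm/a
  chloride contribution → 0.9607 μm/a
  total first-year rate 2.811 μm/a
  mass loss = 2.811 μm/a × 8.96 g/cm³ = 25.19 g·m⁻²·a⁻¹
carbon steel: temperature factor f = -0.054·(2.8) = -0.1512
  sulphur-dioxide contribution → 42.91 μm/a
  chloride contribution → 15.56 μm/a
  total first-year rate 58.47 μm/a
  mass loss = 58.47 μm/a × 7.85 g/cm³ = 459 g·m⁻²·a⁻¹
Ordering by g·m⁻²·a⁻¹: carbon steel (459) > copper (25.2) > zinc (20.6)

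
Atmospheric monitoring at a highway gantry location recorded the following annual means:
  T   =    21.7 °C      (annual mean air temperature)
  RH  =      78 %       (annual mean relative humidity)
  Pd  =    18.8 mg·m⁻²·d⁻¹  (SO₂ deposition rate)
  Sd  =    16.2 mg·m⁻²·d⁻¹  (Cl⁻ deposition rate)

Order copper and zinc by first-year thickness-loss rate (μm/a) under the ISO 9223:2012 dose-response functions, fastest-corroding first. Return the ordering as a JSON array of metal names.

copper: f(T) = -0.080·(T−10) [T>10 °C] = -0.9360
  Pd branch = 0.0053·Pd^0.26·e^(0.059·RH+f) = 0.4443 μm/a
  Cl⁻ term: 0.01025·16.2^0.27·exp(0.036·78+0.049·21.7) = 1.044
  sum: 0.4443 + 1.044 → r_corr = 1.488 μm/a
zinc: f(T) = -0.071·(T−10) [T>10 °C] = -0.8307
  Pd branch = 0.0129·Pd^0.44·e^(0.046·RH+f) = 0.7391 μm/a
  Sd branch = 0.0175·Sd^0.57·e^(0.008·RH+0.085·T) = 1.01 μm/a
  r_corr = 0.7391 + 1.01 = 1.75 μm/a
Ordering by μm/a: zinc (1.75) > copper (1.49)

["zinc", "copper"]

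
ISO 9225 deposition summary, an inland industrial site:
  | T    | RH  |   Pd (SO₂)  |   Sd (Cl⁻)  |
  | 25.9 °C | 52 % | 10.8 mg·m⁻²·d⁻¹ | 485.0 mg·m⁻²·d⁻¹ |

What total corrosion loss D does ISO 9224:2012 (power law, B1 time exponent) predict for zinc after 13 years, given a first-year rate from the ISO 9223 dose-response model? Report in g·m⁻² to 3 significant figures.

zinc: f(T) = -0.071·(T−10) [T>10 °C] = -1.1289
  Pd branch = 0.0129·Pd^0.44·e^(0.046·RH+f) = 0.13 μm/a
  Cl⁻ term: 0.0175·485.0^0.57·exp(0.008·52+0.085·25.9) = 8.141
  r_corr = 0.13 + 8.141 = 8.271 μm/a
ISO 9224: D(t) = r_corr · t^b with b = 0.813 (zinc, B1)
  D(13) = 8.271 × 13^0.813 = 8.271 × 8.047 = 66.56 μm
  Mass loss = 66.56 μm × 7.14 g/cm³ = 475.2 g·m⁻²

D(13) = 475 g·m⁻²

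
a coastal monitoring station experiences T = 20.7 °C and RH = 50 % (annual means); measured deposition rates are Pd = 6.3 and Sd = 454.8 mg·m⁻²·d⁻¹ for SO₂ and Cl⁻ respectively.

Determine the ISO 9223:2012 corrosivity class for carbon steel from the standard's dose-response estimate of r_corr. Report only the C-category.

C4

carbon steel: T>10 °C ⇒ hinge -0.054·(20.7−10) = -0.5778
  Pd branch = 1.77·Pd^0.52·e^(0.02·RH+f) = 7.031 μm/a
  Cl⁻ term: 0.102·454.8^0.62·exp(0.033·50+0.04·20.7) = 54.03
  sum: 7.031 + 54.03 → r_corr = 61.06 μm/a
Category bounds: 50…80 μm/a bracket r_corr ⇒ C4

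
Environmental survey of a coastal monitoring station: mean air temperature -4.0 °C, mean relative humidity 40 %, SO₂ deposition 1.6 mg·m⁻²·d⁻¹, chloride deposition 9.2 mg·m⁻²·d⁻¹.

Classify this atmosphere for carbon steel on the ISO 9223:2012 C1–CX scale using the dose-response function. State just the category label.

carbon steel: T≤10 °C ⇒ hinge +0.150·(-4.0−10) = -2.1000
  Pd branch = 1.77·Pd^0.52·e^(0.02·RH+f) = 0.6159 μm/a
  Cl⁻ term: 0.102·9.2^0.62·exp(0.033·40+0.04·-4.0) = 1.288
  r_corr = 0.6159 + 1.288 = 1.904 μm/a
1.9 μm/a falls in (1.3, 25] for carbon steel → category C2

C2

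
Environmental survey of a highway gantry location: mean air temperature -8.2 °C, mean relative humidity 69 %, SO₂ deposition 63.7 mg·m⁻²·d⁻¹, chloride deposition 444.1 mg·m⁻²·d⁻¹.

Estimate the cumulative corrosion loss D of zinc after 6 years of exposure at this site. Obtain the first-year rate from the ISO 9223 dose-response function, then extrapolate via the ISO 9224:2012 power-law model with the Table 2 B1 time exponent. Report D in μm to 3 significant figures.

D(6) = 6.22 μm

zinc: T≤10 °C ⇒ hinge +0.038·(-8.2−10) = -0.6916
  SO₂ term: 0.0129·63.7^0.44·exp(0.046·69-0.6916) = 0.9605
  Cl⁻ term: 0.0175·444.1^0.57·exp(0.008·69+0.085·-8.2) = 0.4888
  sum: 0.9605 + 0.4888 → r_corr = 1.449 μm/a
ISO 9224: D(t) = r_corr · t^b with b = 0.813 (zinc, B1)
  D(6) = 1.449 × 6^0.813 = 1.449 × 4.292 = 6.22 μm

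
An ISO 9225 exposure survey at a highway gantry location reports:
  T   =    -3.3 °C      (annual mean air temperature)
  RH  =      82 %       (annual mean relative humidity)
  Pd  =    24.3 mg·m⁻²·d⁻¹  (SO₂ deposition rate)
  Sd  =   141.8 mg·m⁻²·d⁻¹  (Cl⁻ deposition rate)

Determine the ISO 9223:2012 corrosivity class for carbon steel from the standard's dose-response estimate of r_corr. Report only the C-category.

C3

carbon steel: T≤10 °C ⇒ hinge +0.150·(-3.3−10) = -1.9950
  SO₂ term: 1.77·24.3^0.52·exp(0.02·82-1.9950) = 6.521
  Cl⁻ term: 0.102·141.8^0.62·exp(0.033·82+0.04·-3.3) = 28.87
  sum: 6.521 + 28.87 → r_corr = 35.4 μm/a
Category bounds: 25…50 μm/a bracket r_corr ⇒ C3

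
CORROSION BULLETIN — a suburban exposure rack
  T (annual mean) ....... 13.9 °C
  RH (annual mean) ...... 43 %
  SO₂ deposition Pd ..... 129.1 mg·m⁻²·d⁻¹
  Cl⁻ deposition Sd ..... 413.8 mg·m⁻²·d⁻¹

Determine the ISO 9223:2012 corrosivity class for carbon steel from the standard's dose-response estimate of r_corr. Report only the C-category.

carbon steel: T>10 °C ⇒ hinge -0.054·(13.9−10) = -0.2106
  Pd branch = 1.77·Pd^0.52·e^(0.02·RH+f) = 42.43 μm/a
  Sd branch = 0.102·Sd^0.62·e^(0.033·RH+0.04·T) = 30.81 μm/a
  sum: 42.43 + 30.81 → r_corr = 73.24 μm/a
ISO 9223 Table 2 (carbon steel): 50 < 73.2 ≤ 80 μm/a ⇒ C4

C4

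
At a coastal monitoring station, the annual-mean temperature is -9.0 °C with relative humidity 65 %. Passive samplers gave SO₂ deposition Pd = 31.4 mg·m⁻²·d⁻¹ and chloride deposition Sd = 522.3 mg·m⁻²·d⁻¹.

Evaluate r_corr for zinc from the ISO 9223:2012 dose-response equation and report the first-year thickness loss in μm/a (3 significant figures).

r_corr = 1.05 μm/a

zinc: temperature factor f = +0.038·(-19.0) = -0.7220
  SO₂ term: 0.0129·31.4^0.44·exp(0.046·65-0.7220) = 0.5678
  Sd branch = 0.0175·Sd^0.57·e^(0.008·RH+0.085·T) = 0.4851 μm/a
  sum: 0.5678 + 0.4851 → r_corr = 1.053 μm/a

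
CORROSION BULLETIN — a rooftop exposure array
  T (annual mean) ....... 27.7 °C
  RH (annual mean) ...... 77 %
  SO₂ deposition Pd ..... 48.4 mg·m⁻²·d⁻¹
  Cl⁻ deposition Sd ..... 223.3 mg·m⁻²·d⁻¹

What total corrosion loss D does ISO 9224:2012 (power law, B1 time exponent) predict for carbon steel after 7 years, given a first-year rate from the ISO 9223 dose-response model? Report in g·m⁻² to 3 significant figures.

carbon steel: f(T) = -0.054·(T−10) [T>10 °C] = -0.9558
  sulphur-dioxide contribution → 23.87 μm/a
  chloride contribution → 112.1 μm/a
  ⇒ r_corr(carbon steel) = 136 μm/a
ISO 9224: D(t) = r_corr · t^b with b = 0.523 (carbon steel, B1)
  D(7) = 136 × 7^0.523 = 136 × 2.767 = 376.2 μm
  Mass loss = 376.2 μm × 7.85 g/cm³ = 2953 g·m⁻²

D(7) = 2.95e+03 g·m⁻²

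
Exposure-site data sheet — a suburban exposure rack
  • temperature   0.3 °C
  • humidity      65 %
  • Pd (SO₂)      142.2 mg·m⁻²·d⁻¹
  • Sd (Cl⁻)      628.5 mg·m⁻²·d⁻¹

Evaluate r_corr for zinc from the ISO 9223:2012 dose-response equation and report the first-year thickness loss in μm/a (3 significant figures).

r_corr = 2.76 μm/a

zinc: T≤10 °C ⇒ hinge +0.038·(0.3−10) = -0.3686
  sulphur-dioxide contribution → 1.572 μm/a
  chloride contribution → 1.188 μm/a
  total first-year rate 2.76 μm/a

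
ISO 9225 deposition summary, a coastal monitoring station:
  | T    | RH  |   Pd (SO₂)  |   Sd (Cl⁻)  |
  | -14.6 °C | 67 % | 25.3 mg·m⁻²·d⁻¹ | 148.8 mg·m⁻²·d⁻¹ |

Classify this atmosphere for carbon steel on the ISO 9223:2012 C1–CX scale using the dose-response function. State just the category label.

carbon steel: temperature factor f = +0.150·(-24.6) = -3.6900
  SO₂ term: 1.77·25.3^0.52·exp(0.02·67-3.6900) = 0.9057
  Sd branch = 0.102·Sd^0.62·e^(0.033·RH+0.04·T) = 11.54 μm/a
  sum: 0.9057 + 11.54 → r_corr = 12.45 μm/a
ISO 9223 Table 2 (carbon steel): 1.3 < 12.4 ≤ 25 μm/a ⇒ C2

C2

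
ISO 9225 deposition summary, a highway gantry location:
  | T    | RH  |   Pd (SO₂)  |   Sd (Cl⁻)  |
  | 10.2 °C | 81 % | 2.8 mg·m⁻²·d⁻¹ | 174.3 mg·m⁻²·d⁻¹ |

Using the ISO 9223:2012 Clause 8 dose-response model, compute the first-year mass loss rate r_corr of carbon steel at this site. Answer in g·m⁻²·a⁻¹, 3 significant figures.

carbon steel: T>10 °C ⇒ hinge -0.054·(10.2−10) = -0.0108
  SO₂ term: 1.77·2.8^0.52·exp(0.02·81-0.0108) = 15.11
  Sd branch = 0.102·Sd^0.62·e^(0.033·RH+0.04·T) = 54.48 μm/a
  sum: 15.11 + 54.48 → r_corr = 69.6 μm/a
Convert to mass loss: 69.6 μm/a × 7.85 g/cm³ = 546.3 g·m⁻²·a⁻¹

r_corr = 546 g·m⁻²·a⁻¹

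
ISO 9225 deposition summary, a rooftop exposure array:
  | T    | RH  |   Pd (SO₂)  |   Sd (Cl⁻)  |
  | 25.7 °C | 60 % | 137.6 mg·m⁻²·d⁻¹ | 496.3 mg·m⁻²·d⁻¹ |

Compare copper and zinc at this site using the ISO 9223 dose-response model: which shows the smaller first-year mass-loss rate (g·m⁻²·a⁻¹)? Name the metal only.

copper: temperature factor f = -0.080·(15.7) = -1.2560
  sulphur-dioxide contribution → 0.1872 μm/a
  chloride contribution → 1.673 μm/a
  ⇒ r_corr(copper) = 1.86 μm/a
  mass loss = 1.86 μm/a × 8.96 g/cm³ = 16.67 g·m⁻²·a⁻¹
zinc: temperature factor f = -0.071·(15.7) = -1.1147
  sulphur-dioxide contribution → 0.5836 μm/a
  chloride contribution → 8.645 μm/a
  ⇒ r_corr(zinc) = 9.229 μm/a
  mass loss = 9.229 μm/a × 7.14 g/cm³ = 65.9 g·m⁻²·a⁻¹
Ordering by g·m⁻²·a⁻¹: zinc (65.9) > copper (16.7)

copper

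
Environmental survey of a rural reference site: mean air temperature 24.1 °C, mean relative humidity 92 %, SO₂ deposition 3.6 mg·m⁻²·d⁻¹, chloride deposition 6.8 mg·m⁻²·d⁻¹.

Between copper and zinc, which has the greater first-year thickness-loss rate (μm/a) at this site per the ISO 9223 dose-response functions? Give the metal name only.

copper

copper: temperature factor f = -0.080·(14.1) = -1.1280
  Pd branch = 0.0053·Pd^0.26·e^(0.059·RH+f) = 0.545 μm/a
  Sd branch = 0.01025·Sd^0.27·e^(0.036·RH+0.049·T) = 1.537 μm/a
  r_corr = 0.545 + 1.537 = 2.082 μm/a
zinc: temperature factor f = -0.071·(14.1) = -1.0011
  Pd branch = 0.0129·Pd^0.44·e^(0.046·RH+f) = 0.5735 μm/a
  Sd branch = 0.0175·Sd^0.57·e^(0.008·RH+0.085·T) = 0.845 μm/a
  r_corr = 0.5735 + 0.845 = 1.418 μm/a
Ordering by μm/a: copper (2.08) > zinc (1.42)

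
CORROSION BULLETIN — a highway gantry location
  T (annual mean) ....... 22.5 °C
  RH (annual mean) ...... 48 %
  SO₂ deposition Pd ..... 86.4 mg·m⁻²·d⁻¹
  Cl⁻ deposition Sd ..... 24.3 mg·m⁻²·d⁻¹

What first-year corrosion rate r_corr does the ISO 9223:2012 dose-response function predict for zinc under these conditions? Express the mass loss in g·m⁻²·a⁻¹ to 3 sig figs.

r_corr = 10.1 g·m⁻²·a⁻¹

zinc: T>10 °C ⇒ hinge -0.071·(22.5−10) = -0.8875
  Pd branch = 0.0129·Pd^0.44·e^(0.046·RH+f) = 0.3437 μm/a
  Sd branch = 0.0175·Sd^0.57·e^(0.008·RH+0.085·T) = 1.072 μm/a
  r_corr = 0.3437 + 1.072 = 1.416 μm/a
Convert to mass loss: 1.416 μm/a × 7.14 g/cm³ = 10.11 g·m⁻²·a⁻¹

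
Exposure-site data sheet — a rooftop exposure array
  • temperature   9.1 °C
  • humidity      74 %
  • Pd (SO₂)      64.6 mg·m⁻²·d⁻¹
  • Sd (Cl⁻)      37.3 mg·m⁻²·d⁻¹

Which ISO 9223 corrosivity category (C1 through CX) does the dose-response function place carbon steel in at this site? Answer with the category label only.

C4

carbon steel: temperature factor f = +0.150·(-0.9) = -0.1350
  Pd branch = 1.77·Pd^0.52·e^(0.02·RH+f) = 59.35 μm/a
  Cl⁻ term: 0.102·37.3^0.62·exp(0.033·74+0.04·9.1) = 15.91
  sum: 59.35 + 15.91 → r_corr = 75.26 μm/a
Category bounds: 50…80 μm/a bracket r_corr ⇒ C4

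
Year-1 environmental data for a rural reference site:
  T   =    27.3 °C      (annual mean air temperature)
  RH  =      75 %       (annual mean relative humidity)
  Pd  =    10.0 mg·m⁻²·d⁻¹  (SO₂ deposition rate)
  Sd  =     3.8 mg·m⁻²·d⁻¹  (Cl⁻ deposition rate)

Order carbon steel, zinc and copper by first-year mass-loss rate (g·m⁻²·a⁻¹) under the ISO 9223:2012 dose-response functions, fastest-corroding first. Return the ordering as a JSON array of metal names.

carbon steel: temperature factor f = -0.054·(17.3) = -0.9342
  Pd branch = 1.77·Pd^0.52·e^(0.02·RH+f) = 10.32 μm/a
  Sd branch = 0.102·Sd^0.62·e^(0.033·RH+0.04·T) = 8.264 μm/a
  sum: 10.32 + 8.264 → r_corr = 18.58 μm/a
  mass loss = 18.58 μm/a × 7.85 g/cm³ = 145.9 g·m⁻²·a⁻¹
zinc: temperature factor f = -0.071·(17.3) = -1.2283
  Pd branch = 0.0129·Pd^0.44·e^(0.046·RH+f) = 0.3277 μm/a
  Sd branch = 0.0175·Sd^0.57·e^(0.008·RH+0.085·T) = 0.6948 μm/a
  r_corr = 0.3277 + 0.6948 = 1.023 μm/a
  mass loss = 1.023 μm/a × 7.14 g/cm³ = 7.301 g·m⁻²·a⁻¹
copper: temperature factor f = -0.080·(17.3) = -1.3840
  SO₂ term: 0.0053·10.0^0.26·exp(0.059·75-1.3840) = 0.2018
  Sd branch = 0.01025·Sd^0.27·e^(0.036·RH+0.049·T) = 0.8333 μm/a
  sum: 0.2018 + 0.8333 → r_corr = 1.035 μm/a
  mass loss = 1.035 μm/a × 8.96 g/cm³ = 9.275 g·m⁻²·a⁻¹
Ordering by g·m⁻²·a⁻¹: carbon steel (146) > copper (9.27) > zinc (7.3)

["carbon steel", "copper", "zinc"]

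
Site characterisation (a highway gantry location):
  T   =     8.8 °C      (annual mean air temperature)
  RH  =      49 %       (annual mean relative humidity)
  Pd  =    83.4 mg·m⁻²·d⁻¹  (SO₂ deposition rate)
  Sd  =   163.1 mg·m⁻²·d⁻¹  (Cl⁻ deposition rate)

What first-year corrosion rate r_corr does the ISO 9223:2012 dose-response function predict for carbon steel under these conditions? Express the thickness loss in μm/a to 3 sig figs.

carbon steel: T≤10 °C ⇒ hinge +0.150·(8.8−10) = -0.1800
  sulphur-dioxide contribution → 39.3 μm/a
  chloride contribution → 17.2 μm/a
  ⇒ r_corr(carbon steel) = 56.5 μm/a

r_corr = 56.5 μm/a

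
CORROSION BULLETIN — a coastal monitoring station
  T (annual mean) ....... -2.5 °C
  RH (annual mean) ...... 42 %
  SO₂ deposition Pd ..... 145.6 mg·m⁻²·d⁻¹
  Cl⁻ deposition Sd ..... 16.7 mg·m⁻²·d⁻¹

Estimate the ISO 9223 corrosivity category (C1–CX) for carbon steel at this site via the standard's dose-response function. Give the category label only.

C2

carbon steel: temperature factor f = +0.150·(-12.5) = -1.8750
  sulphur-dioxide contribution → 8.382 μm/a
  chloride contribution → 2.114 μm/a
  total first-year rate 10.5 μm/a
10.5 μm/a falls in (1.3, 25] for carbon steel → category C2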